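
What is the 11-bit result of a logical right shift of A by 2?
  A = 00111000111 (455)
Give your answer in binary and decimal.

Logical shift right by 2: drop the bottom 2 bit(s), prepend 2 zero(s) on the left.
  00111000111  ->  keep [001110001], discard [11], prepend 00
= 00001110001

Answer: 00001110001 (113)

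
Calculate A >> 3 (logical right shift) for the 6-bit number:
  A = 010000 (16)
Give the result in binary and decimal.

Logical shift right by 3: drop the bottom 3 bit(s), prepend 3 zero(s) on the left.
  010000  ->  keep [010], discard [000], prepend 000
= 000010

Answer: 000010 (2)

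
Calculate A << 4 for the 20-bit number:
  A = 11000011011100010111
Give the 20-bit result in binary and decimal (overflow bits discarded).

Shift left by 4: drop the top 4 bit(s), append 4 zero(s) on the right.
  11000011011100010111  ->  discard [1100], keep [0011011100010111], append 0000
= 00110111000101110000

Answer: 00110111000101110000 (225648)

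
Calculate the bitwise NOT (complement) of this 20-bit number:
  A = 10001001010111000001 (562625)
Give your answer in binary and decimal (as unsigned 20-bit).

Flip each bit (0->1, 1->0):
  10001001010111000001
  01110110101000111110

Answer: 01110110101000111110 (485950)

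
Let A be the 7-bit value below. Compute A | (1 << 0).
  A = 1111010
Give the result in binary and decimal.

Mask = 1 << 0 = 0000001
Bit 0 of A is 0, so OR-ing with the mask flips it to 1.
  1111010
| 0000001
---------
  1111011

Answer: 1111011 (123)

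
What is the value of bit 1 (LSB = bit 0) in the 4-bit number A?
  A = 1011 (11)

Bit 1 is the 2nd from the right.
  1011
    ^
That bit is 1.

Answer: 1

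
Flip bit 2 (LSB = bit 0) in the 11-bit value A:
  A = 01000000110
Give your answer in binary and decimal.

Mask = 1 << 2 = 00000000100
Bit 2 of A is 1; XOR with the mask flips it to 0.
  01000000110
^ 00000000100
-------------
  01000000010

Answer: 01000000010 (514)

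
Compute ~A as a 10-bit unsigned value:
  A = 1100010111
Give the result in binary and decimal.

Flip each bit (0->1, 1->0):
  1100010111
  0011101000

Answer: 0011101000 (232)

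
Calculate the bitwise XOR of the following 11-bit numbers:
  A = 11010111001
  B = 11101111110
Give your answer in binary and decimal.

Apply ^ to each column (1 where bits differ):
  11010111001
^ 11101111110
-------------
  00111000111

Answer: 00111000111 (455)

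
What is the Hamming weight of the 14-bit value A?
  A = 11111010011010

11111010011010
1-bits at positions (from bit 0 = LSB): 1, 3, 4, 7, 9, 10, 11, 12, 13
Count = 9

Answer: 9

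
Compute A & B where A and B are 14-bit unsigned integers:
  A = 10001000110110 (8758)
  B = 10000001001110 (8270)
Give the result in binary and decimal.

Apply & to each column (1 only where both bits are 1):
  10001000110110
& 10000001001110
----------------
  10000000000110

Answer: 10000000000110 (8198)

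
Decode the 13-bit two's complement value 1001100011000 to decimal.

MSB is 1, so the value is negative. Find the magnitude:
1. Invert bits:  0110011100111
2. Add 1:        0110011101000  = 3304
3. Apply sign:   -3304

Answer: -3304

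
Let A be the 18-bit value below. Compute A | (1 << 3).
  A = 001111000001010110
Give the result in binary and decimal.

Mask = 1 << 3 = 000000000000001000
Bit 3 of A is 0, so OR-ing with the mask flips it to 1.
  001111000001010110
| 000000000000001000
--------------------
  001111000001011110

Answer: 001111000001011110 (61534)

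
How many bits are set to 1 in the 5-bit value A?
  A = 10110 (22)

10110
1-bits at positions (from bit 0 = LSB): 1, 2, 4
Count = 3

Answer: 3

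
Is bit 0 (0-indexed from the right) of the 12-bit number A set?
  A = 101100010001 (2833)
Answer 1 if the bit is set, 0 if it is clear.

Bit 0 is the 1st from the right.
  101100010001
             ^
That bit is 1.

Answer: 1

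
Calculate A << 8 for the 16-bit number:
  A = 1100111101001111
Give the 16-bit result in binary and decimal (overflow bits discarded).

Shift left by 8: drop the top 8 bit(s), append 8 zero(s) on the right.
  1100111101001111  ->  discard [11001111], keep [01001111], append 00000000
= 0100111100000000

Answer: 0100111100000000 (20224)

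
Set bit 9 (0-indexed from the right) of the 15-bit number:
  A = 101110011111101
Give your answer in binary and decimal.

Mask = 1 << 9 = 000001000000000
Bit 9 of A is 0, so OR-ing with the mask flips it to 1.
  101110011111101
| 000001000000000
-----------------
  101111011111101

Answer: 101111011111101 (24317)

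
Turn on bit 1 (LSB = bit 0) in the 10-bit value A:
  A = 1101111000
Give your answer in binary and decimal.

Mask = 1 << 1 = 0000000010
Bit 1 of A is 0, so OR-ing with the mask flips it to 1.
  1101111000
| 0000000010
------------
  1101111010

Answer: 1101111010 (890)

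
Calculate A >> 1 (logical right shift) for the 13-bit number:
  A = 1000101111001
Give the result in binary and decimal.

Logical shift right by 1: drop the bottom 1 bit(s), prepend 1 zero(s) on the left.
  1000101111001  ->  keep [100010111100], discard [1], prepend 0
= 0100010111100

Answer: 0100010111100 (2236)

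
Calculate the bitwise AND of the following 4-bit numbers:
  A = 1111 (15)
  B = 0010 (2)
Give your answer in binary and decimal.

Apply & to each column (1 only where both bits are 1):
  1111
& 0010
------
  0010

Answer: 0010 (2)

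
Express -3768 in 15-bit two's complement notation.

1. Binary of +3768:  000111010111000
2. Invert bits:     111000101000111
3. Add 1:           111000101001000

Answer: 111000101001000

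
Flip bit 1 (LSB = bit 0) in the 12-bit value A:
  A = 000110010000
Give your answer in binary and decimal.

Mask = 1 << 1 = 000000000010
Bit 1 of A is 0; XOR with the mask flips it to 1.
  000110010000
^ 000000000010
--------------
  000110010010

Answer: 000110010010 (402)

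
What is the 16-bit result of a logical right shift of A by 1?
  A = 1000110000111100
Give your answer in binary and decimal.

Logical shift right by 1: drop the bottom 1 bit(s), prepend 1 zero(s) on the left.
  1000110000111100  ->  keep [100011000011110], discard [0], prepend 0
= 0100011000011110

Answer: 0100011000011110 (17950)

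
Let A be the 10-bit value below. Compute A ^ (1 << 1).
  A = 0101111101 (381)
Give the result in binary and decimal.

Mask = 1 << 1 = 0000000010
Bit 1 of A is 0; XOR with the mask flips it to 1.
  0101111101
^ 0000000010
------------
  0101111111

Answer: 0101111111 (383)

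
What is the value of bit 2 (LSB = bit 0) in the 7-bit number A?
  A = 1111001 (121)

Bit 2 is the 3rd from the right.
  1111001
      ^
That bit is 0.

Answer: 0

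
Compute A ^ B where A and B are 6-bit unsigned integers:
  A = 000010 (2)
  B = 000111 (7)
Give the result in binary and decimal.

Apply ^ to each column (1 where bits differ):
  000010
^ 000111
--------
  000101

Answer: 000101 (5)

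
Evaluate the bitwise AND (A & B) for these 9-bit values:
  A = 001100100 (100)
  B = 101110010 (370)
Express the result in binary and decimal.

Apply & to each column (1 only where both bits are 1):
  001100100
& 101110010
-----------
  001100000

Answer: 001100000 (96)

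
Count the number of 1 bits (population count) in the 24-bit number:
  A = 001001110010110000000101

001001110010110000000101
1-bits at positions (from bit 0 = LSB): 0, 2, 10, 11, 13, 16, 17, 18, 21
Count = 9

Answer: 9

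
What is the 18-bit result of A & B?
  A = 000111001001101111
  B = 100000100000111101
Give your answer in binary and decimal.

Apply & to each column (1 only where both bits are 1):
  000111001001101111
& 100000100000111101
--------------------
  000000000000101101

Answer: 000000000000101101 (45)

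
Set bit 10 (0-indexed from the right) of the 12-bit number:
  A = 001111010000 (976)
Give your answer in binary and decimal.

Mask = 1 << 10 = 010000000000
Bit 10 of A is 0, so OR-ing with the mask flips it to 1.
  001111010000
| 010000000000
--------------
  011111010000

Answer: 011111010000 (2000)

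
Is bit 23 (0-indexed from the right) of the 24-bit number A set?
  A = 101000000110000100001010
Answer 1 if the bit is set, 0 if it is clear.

Bit 23 is the 24th from the right.
  101000000110000100001010
  ^
That bit is 1.

Answer: 1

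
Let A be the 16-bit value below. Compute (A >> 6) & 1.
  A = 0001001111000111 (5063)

Bit 6 is the 7th from the right.
  0001001111000111
           ^
That bit is 1.

Answer: 1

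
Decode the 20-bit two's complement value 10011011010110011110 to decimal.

MSB is 1, so the value is negative. Find the magnitude:
1. Invert bits:  01100100101001100001
2. Add 1:        01100100101001100010  = 412258
3. Apply sign:   -412258

Answer: -412258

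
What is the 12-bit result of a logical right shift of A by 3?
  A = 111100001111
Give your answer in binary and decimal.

Logical shift right by 3: drop the bottom 3 bit(s), prepend 3 zero(s) on the left.
  111100001111  ->  keep [111100001], discard [111], prepend 000
= 000111100001

Answer: 000111100001 (481)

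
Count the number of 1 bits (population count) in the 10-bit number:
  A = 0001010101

0001010101
1-bits at positions (from bit 0 = LSB): 0, 2, 4, 6
Count = 4

Answer: 4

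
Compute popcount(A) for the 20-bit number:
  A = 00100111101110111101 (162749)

00100111101110111101
1-bits at positions (from bit 0 = LSB): 0, 2, 3, 4, 5, 7, 8, 9, 11, 12, 13, 14, 17
Count = 13

Answer: 13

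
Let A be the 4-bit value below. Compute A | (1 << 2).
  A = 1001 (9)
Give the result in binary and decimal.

Mask = 1 << 2 = 0100
Bit 2 of A is 0, so OR-ing with the mask flips it to 1.
  1001
| 0100
------
  1101

Answer: 1101 (13)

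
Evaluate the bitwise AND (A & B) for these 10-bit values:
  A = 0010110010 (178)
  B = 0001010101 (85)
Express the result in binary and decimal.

Apply & to each column (1 only where both bits are 1):
  0010110010
& 0001010101
------------
  0000010000

Answer: 0000010000 (16)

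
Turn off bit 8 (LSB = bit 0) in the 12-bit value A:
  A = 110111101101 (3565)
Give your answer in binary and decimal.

Mask = ~(1 << 8) = 111011111111
Bit 8 of A is 1, so AND-ing with the mask clears it to 0.
  110111101101
& 111011111111
--------------
  110011101101

Answer: 110011101101 (3309)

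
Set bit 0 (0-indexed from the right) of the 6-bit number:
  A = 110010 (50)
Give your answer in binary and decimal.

Mask = 1 << 0 = 000001
Bit 0 of A is 0, so OR-ing with the mask flips it to 1.
  110010
| 000001
--------
  110011

Answer: 110011 (51)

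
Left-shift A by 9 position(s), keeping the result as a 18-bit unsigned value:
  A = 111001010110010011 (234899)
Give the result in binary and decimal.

Shift left by 9: drop the top 9 bit(s), append 9 zero(s) on the right.
  111001010110010011  ->  discard [111001010], keep [110010011], append 000000000
= 110010011000000000

Answer: 110010011000000000 (206336)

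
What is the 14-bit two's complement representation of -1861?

1. Binary of +1861:  00011101000101
2. Invert bits:     11100010111010
3. Add 1:           11100010111011

Answer: 11100010111011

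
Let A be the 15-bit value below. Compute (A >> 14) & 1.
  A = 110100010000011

Bit 14 is the 15th from the right.
  110100010000011
  ^
That bit is 1.

Answer: 1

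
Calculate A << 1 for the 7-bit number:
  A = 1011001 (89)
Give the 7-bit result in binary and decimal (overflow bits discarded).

Shift left by 1: drop the top 1 bit(s), append 1 zero(s) on the right.
  1011001  ->  discard [1], keep [011001], append 0
= 0110010

Answer: 0110010 (50)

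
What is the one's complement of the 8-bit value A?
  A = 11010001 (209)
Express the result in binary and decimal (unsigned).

Flip each bit (0->1, 1->0):
  11010001
  00101110

Answer: 00101110 (46)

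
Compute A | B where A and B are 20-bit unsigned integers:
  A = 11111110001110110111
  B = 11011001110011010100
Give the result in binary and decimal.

Apply | to each column (1 where either bit is 1):
  11111110001110110111
| 11011001110011010100
----------------------
  11111111111111110111

Answer: 11111111111111110111 (1048567)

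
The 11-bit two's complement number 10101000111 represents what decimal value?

MSB is 1, so the value is negative. Find the magnitude:
1. Invert bits:  01010111000
2. Add 1:        01010111001  = 697
3. Apply sign:   -697

Answer: -697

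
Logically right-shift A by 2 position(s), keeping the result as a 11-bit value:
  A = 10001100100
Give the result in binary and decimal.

Logical shift right by 2: drop the bottom 2 bit(s), prepend 2 zero(s) on the left.
  10001100100  ->  keep [100011001], discard [00], prepend 00
= 00100011001

Answer: 00100011001 (281)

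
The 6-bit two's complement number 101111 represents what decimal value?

MSB is 1, so the value is negative. Find the magnitude:
1. Invert bits:  010000
2. Add 1:        010001  = 17
3. Apply sign:   -17

Answer: -17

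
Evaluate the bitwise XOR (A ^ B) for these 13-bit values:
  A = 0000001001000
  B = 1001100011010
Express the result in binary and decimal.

Apply ^ to each column (1 where bits differ):
  0000001001000
^ 1001100011010
---------------
  1001101010010

Answer: 1001101010010 (4946)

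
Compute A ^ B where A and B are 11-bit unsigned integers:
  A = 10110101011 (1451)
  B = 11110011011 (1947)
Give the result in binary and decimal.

Apply ^ to each column (1 where bits differ):
  10110101011
^ 11110011011
-------------
  01000110000

Answer: 01000110000 (560)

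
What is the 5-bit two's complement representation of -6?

1. Binary of +6:  00110
2. Invert bits:     11001
3. Add 1:           11010

Answer: 11010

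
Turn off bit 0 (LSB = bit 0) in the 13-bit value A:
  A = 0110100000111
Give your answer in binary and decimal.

Mask = ~(1 << 0) = 1111111111110
Bit 0 of A is 1, so AND-ing with the mask clears it to 0.
  0110100000111
& 1111111111110
---------------
  0110100000110

Answer: 0110100000110 (3334)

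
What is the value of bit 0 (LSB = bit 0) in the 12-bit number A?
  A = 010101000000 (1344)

Bit 0 is the 1st from the right.
  010101000000
             ^
That bit is 0.

Answer: 0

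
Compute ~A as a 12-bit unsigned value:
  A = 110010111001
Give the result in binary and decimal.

Flip each bit (0->1, 1->0):
  110010111001
  001101000110

Answer: 001101000110 (838)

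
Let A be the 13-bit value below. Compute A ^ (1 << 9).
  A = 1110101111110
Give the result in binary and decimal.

Mask = 1 << 9 = 0001000000000
Bit 9 of A is 0; XOR with the mask flips it to 1.
  1110101111110
^ 0001000000000
---------------
  1111101111110

Answer: 1111101111110 (8062)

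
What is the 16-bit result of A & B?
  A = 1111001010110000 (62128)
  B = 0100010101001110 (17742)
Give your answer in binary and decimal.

Apply & to each column (1 only where both bits are 1):
  1111001010110000
& 0100010101001110
------------------
  0100000000000000

Answer: 0100000000000000 (16384)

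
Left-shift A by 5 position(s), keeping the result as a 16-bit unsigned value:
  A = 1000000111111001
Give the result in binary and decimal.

Shift left by 5: drop the top 5 bit(s), append 5 zero(s) on the right.
  1000000111111001  ->  discard [10000], keep [00111111001], append 00000
= 0011111100100000

Answer: 0011111100100000 (16160)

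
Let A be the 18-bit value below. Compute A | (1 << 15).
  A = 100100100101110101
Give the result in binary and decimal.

Mask = 1 << 15 = 001000000000000000
Bit 15 of A is 0, so OR-ing with the mask flips it to 1.
  100100100101110101
| 001000000000000000
--------------------
  101100100101110101

Answer: 101100100101110101 (182645)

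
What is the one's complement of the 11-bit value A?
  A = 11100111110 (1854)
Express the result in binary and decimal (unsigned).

Flip each bit (0->1, 1->0):
  11100111110
  00011000001

Answer: 00011000001 (193)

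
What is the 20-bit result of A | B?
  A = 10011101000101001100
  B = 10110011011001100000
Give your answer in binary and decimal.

Apply | to each column (1 where either bit is 1):
  10011101000101001100
| 10110011011001100000
----------------------
  10111111011101101100

Answer: 10111111011101101100 (784236)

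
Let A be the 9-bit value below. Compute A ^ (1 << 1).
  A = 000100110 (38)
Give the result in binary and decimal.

Mask = 1 << 1 = 000000010
Bit 1 of A is 1; XOR with the mask flips it to 0.
  000100110
^ 000000010
-----------
  000100100

Answer: 000100100 (36)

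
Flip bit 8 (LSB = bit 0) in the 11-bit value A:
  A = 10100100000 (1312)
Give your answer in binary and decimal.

Mask = 1 << 8 = 00100000000
Bit 8 of A is 1; XOR with the mask flips it to 0.
  10100100000
^ 00100000000
-------------
  10000100000

Answer: 10000100000 (1056)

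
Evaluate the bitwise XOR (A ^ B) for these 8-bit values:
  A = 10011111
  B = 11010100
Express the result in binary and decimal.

Apply ^ to each column (1 where bits differ):
  10011111
^ 11010100
----------
  01001011

Answer: 01001011 (75)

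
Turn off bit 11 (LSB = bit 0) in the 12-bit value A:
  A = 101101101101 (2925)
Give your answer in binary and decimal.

Mask = ~(1 << 11) = 011111111111
Bit 11 of A is 1, so AND-ing with the mask clears it to 0.
  101101101101
& 011111111111
--------------
  001101101101

Answer: 001101101101 (877)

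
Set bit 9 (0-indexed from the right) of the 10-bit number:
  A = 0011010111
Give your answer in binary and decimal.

Mask = 1 << 9 = 1000000000
Bit 9 of A is 0, so OR-ing with the mask flips it to 1.
  0011010111
| 1000000000
------------
  1011010111

Answer: 1011010111 (727)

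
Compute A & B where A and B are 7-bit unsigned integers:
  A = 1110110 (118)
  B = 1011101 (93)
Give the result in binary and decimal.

Apply & to each column (1 only where both bits are 1):
  1110110
& 1011101
---------
  1010100

Answer: 1010100 (84)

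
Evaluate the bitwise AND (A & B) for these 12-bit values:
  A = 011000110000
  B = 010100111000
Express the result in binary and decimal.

Apply & to each column (1 only where both bits are 1):
  011000110000
& 010100111000
--------------
  010000110000

Answer: 010000110000 (1072)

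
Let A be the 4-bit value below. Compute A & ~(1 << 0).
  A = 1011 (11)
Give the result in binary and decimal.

Mask = ~(1 << 0) = 1110
Bit 0 of A is 1, so AND-ing with the mask clears it to 0.
  1011
& 1110
------
  1010

Answer: 1010 (10)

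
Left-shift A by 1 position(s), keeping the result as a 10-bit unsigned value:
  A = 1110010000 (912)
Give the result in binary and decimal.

Shift left by 1: drop the top 1 bit(s), append 1 zero(s) on the right.
  1110010000  ->  discard [1], keep [110010000], append 0
= 1100100000

Answer: 1100100000 (800)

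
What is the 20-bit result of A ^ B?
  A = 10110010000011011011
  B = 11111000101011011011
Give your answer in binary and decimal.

Apply ^ to each column (1 where bits differ):
  10110010000011011011
^ 11111000101011011011
----------------------
  01001010101000000000

Answer: 01001010101000000000 (305664)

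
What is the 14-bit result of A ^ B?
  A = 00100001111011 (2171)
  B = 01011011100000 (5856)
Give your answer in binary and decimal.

Apply ^ to each column (1 where bits differ):
  00100001111011
^ 01011011100000
----------------
  01111010011011

Answer: 01111010011011 (7835)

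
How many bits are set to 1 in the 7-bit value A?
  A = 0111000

0111000
1-bits at positions (from bit 0 = LSB): 3, 4, 5
Count = 3

Answer: 3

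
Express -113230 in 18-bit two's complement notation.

1. Binary of +113230:  011011101001001110
2. Invert bits:     100100010110110001
3. Add 1:           100100010110110010

Answer: 100100010110110010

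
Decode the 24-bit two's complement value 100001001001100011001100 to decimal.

MSB is 1, so the value is negative. Find the magnitude:
1. Invert bits:  011110110110011100110011
2. Add 1:        011110110110011100110100  = 8087348
3. Apply sign:   -8087348

Answer: -8087348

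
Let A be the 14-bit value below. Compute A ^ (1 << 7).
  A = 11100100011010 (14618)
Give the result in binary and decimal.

Mask = 1 << 7 = 00000010000000
Bit 7 of A is 0; XOR with the mask flips it to 1.
  11100100011010
^ 00000010000000
----------------
  11100110011010

Answer: 11100110011010 (14746)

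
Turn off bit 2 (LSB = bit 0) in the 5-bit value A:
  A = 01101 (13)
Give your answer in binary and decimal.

Mask = ~(1 << 2) = 11011
Bit 2 of A is 1, so AND-ing with the mask clears it to 0.
  01101
& 11011
-------
  01001

Answer: 01001 (9)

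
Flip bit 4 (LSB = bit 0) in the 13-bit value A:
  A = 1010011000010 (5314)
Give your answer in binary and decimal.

Mask = 1 << 4 = 0000000010000
Bit 4 of A is 0; XOR with the mask flips it to 1.
  1010011000010
^ 0000000010000
---------------
  1010011010010

Answer: 1010011010010 (5330)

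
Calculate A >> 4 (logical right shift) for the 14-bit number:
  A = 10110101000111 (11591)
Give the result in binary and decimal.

Logical shift right by 4: drop the bottom 4 bit(s), prepend 4 zero(s) on the left.
  10110101000111  ->  keep [1011010100], discard [0111], prepend 0000
= 00001011010100

Answer: 00001011010100 (724)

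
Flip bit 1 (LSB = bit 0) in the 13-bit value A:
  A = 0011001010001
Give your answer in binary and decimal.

Mask = 1 << 1 = 0000000000010
Bit 1 of A is 0; XOR with the mask flips it to 1.
  0011001010001
^ 0000000000010
---------------
  0011001010011

Answer: 0011001010011 (1619)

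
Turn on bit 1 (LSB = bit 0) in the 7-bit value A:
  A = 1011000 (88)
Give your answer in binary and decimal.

Mask = 1 << 1 = 0000010
Bit 1 of A is 0, so OR-ing with the mask flips it to 1.
  1011000
| 0000010
---------
  1011010

Answer: 1011010 (90)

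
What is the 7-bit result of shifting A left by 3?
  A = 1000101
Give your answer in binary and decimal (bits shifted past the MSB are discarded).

Shift left by 3: drop the top 3 bit(s), append 3 zero(s) on the right.
  1000101  ->  discard [100], keep [0101], append 000
= 0101000

Answer: 0101000 (40)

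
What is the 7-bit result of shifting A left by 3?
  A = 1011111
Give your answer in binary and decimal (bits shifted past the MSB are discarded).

Shift left by 3: drop the top 3 bit(s), append 3 zero(s) on the right.
  1011111  ->  discard [101], keep [1111], append 000
= 1111000

Answer: 1111000 (120)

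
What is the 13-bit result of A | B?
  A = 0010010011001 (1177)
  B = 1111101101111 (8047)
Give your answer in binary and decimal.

Apply | to each column (1 where either bit is 1):
  0010010011001
| 1111101101111
---------------
  1111111111111

Answer: 1111111111111 (8191)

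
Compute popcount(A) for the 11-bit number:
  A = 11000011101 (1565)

11000011101
1-bits at positions (from bit 0 = LSB): 0, 2, 3, 4, 9, 10
Count = 6

Answer: 6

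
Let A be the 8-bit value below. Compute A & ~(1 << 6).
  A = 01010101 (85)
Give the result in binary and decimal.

Mask = ~(1 << 6) = 10111111
Bit 6 of A is 1, so AND-ing with the mask clears it to 0.
  01010101
& 10111111
----------
  00010101

Answer: 00010101 (21)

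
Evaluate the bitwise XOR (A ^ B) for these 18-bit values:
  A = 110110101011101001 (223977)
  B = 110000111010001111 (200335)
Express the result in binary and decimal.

Apply ^ to each column (1 where bits differ):
  110110101011101001
^ 110000111010001111
--------------------
  000110010001100110

Answer: 000110010001100110 (25702)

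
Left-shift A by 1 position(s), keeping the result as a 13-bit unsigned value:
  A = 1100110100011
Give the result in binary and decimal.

Shift left by 1: drop the top 1 bit(s), append 1 zero(s) on the right.
  1100110100011  ->  discard [1], keep [100110100011], append 0
= 1001101000110

Answer: 1001101000110 (4934)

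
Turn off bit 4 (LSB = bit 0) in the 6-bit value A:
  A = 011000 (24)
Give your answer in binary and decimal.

Mask = ~(1 << 4) = 101111
Bit 4 of A is 1, so AND-ing with the mask clears it to 0.
  011000
& 101111
--------
  001000

Answer: 001000 (8)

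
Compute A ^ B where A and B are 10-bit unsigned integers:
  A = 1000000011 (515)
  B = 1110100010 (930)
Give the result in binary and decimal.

Apply ^ to each column (1 where bits differ):
  1000000011
^ 1110100010
------------
  0110100001

Answer: 0110100001 (417)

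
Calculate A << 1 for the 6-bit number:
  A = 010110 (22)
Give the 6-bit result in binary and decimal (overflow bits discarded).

Shift left by 1: drop the top 1 bit(s), append 1 zero(s) on the right.
  010110  ->  discard [0], keep [10110], append 0
= 101100

Answer: 101100 (44)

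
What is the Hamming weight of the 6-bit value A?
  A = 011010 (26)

011010
1-bits at positions (from bit 0 = LSB): 1, 3, 4
Count = 3

Answer: 3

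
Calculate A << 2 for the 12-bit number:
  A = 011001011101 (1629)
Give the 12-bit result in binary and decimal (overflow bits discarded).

Shift left by 2: drop the top 2 bit(s), append 2 zero(s) on the right.
  011001011101  ->  discard [01], keep [1001011101], append 00
= 100101110100

Answer: 100101110100 (2420)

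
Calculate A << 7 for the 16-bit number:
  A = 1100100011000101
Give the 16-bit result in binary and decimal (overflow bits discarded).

Shift left by 7: drop the top 7 bit(s), append 7 zero(s) on the right.
  1100100011000101  ->  discard [1100100], keep [011000101], append 0000000
= 0110001010000000

Answer: 0110001010000000 (25216)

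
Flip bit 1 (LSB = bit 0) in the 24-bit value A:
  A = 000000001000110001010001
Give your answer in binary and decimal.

Mask = 1 << 1 = 000000000000000000000010
Bit 1 of A is 0; XOR with the mask flips it to 1.
  000000001000110001010001
^ 000000000000000000000010
--------------------------
  000000001000110001010011

Answer: 000000001000110001010011 (35923)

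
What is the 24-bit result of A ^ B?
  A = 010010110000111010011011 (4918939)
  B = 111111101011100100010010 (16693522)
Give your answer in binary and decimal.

Apply ^ to each column (1 where bits differ):
  010010110000111010011011
^ 111111101011100100010010
--------------------------
  101101011011011110001001

Answer: 101101011011011110001001 (11909001)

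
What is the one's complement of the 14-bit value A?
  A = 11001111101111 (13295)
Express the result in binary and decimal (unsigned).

Flip each bit (0->1, 1->0):
  11001111101111
  00110000010000

Answer: 00110000010000 (3088)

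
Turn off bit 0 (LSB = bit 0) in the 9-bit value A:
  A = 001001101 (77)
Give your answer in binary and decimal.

Mask = ~(1 << 0) = 111111110
Bit 0 of A is 1, so AND-ing with the mask clears it to 0.
  001001101
& 111111110
-----------
  001001100

Answer: 001001100 (76)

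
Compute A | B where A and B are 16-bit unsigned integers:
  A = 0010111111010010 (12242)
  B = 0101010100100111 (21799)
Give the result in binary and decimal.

Apply | to each column (1 where either bit is 1):
  0010111111010010
| 0101010100100111
------------------
  0111111111110111

Answer: 0111111111110111 (32759)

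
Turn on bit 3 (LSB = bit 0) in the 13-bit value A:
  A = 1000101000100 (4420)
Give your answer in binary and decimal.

Mask = 1 << 3 = 0000000001000
Bit 3 of A is 0, so OR-ing with the mask flips it to 1.
  1000101000100
| 0000000001000
---------------
  1000101001100

Answer: 1000101001100 (4428)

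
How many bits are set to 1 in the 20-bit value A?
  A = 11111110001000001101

11111110001000001101
1-bits at positions (from bit 0 = LSB): 0, 2, 3, 9, 13, 14, 15, 16, 17, 18, 19
Count = 11

Answer: 11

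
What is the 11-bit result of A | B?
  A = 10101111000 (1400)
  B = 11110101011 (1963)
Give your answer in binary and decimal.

Apply | to each column (1 where either bit is 1):
  10101111000
| 11110101011
-------------
  11111111011

Answer: 11111111011 (2043)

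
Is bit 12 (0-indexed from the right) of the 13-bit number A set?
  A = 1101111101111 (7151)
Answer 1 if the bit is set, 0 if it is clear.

Bit 12 is the 13th from the right.
  1101111101111
  ^
That bit is 1.

Answer: 1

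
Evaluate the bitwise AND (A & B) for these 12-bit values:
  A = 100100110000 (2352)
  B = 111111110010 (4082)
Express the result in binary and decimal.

Apply & to each column (1 only where both bits are 1):
  100100110000
& 111111110010
--------------
  100100110000

Answer: 100100110000 (2352)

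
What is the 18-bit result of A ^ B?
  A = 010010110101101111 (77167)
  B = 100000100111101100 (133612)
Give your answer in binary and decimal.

Apply ^ to each column (1 where bits differ):
  010010110101101111
^ 100000100111101100
--------------------
  110010010010000011

Answer: 110010010010000011 (205955)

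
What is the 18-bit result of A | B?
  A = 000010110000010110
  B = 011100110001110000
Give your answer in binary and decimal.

Apply | to each column (1 where either bit is 1):
  000010110000010110
| 011100110001110000
--------------------
  011110110001110110

Answer: 011110110001110110 (126070)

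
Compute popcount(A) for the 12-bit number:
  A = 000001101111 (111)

000001101111
1-bits at positions (from bit 0 = LSB): 0, 1, 2, 3, 5, 6
Count = 6

Answer: 6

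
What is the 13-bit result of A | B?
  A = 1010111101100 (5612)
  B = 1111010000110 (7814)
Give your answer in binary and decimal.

Apply | to each column (1 where either bit is 1):
  1010111101100
| 1111010000110
---------------
  1111111101110

Answer: 1111111101110 (8174)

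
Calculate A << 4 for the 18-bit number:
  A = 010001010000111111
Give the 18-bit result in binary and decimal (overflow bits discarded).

Shift left by 4: drop the top 4 bit(s), append 4 zero(s) on the right.
  010001010000111111  ->  discard [0100], keep [01010000111111], append 0000
= 010100001111110000

Answer: 010100001111110000 (82928)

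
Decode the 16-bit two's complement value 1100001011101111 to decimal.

MSB is 1, so the value is negative. Find the magnitude:
1. Invert bits:  0011110100010000
2. Add 1:        0011110100010001  = 15633
3. Apply sign:   -15633

Answer: -15633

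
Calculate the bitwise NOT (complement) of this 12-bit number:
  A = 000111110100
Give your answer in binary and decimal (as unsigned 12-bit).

Flip each bit (0->1, 1->0):
  000111110100
  111000001011

Answer: 111000001011 (3595)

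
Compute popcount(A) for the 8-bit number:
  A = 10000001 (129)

10000001
1-bits at positions (from bit 0 = LSB): 0, 7
Count = 2

Answer: 2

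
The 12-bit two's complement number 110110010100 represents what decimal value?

MSB is 1, so the value is negative. Find the magnitude:
1. Invert bits:  001001101011
2. Add 1:        001001101100  = 620
3. Apply sign:   -620

Answer: -620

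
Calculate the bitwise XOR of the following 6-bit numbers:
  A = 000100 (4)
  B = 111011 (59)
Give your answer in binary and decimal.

Apply ^ to each column (1 where bits differ):
  000100
^ 111011
--------
  111111

Answer: 111111 (63)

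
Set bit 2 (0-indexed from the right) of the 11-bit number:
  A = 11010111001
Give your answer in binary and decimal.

Mask = 1 << 2 = 00000000100
Bit 2 of A is 0, so OR-ing with the mask flips it to 1.
  11010111001
| 00000000100
-------------
  11010111101

Answer: 11010111101 (1725)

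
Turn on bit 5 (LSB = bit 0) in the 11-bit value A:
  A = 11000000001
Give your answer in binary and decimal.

Mask = 1 << 5 = 00000100000
Bit 5 of A is 0, so OR-ing with the mask flips it to 1.
  11000000001
| 00000100000
-------------
  11000100001

Answer: 11000100001 (1569)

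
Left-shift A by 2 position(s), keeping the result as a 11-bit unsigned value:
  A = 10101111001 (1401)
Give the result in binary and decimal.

Shift left by 2: drop the top 2 bit(s), append 2 zero(s) on the right.
  10101111001  ->  discard [10], keep [101111001], append 00
= 10111100100

Answer: 10111100100 (1508)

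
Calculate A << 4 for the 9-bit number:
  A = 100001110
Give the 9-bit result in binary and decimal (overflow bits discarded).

Shift left by 4: drop the top 4 bit(s), append 4 zero(s) on the right.
  100001110  ->  discard [1000], keep [01110], append 0000
= 011100000

Answer: 011100000 (224)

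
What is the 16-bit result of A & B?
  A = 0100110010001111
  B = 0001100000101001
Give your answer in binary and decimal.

Apply & to each column (1 only where both bits are 1):
  0100110010001111
& 0001100000101001
------------------
  0000100000001001

Answer: 0000100000001001 (2057)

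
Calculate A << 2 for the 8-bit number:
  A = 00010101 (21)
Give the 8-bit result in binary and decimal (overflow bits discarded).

Shift left by 2: drop the top 2 bit(s), append 2 zero(s) on the right.
  00010101  ->  discard [00], keep [010101], append 00
= 01010100

Answer: 01010100 (84)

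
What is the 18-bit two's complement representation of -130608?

1. Binary of +130608:  011111111000110000
2. Invert bits:     100000000111001111
3. Add 1:           100000000111010000

Answer: 100000000111010000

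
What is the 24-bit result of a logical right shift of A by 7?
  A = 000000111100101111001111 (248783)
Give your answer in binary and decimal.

Logical shift right by 7: drop the bottom 7 bit(s), prepend 7 zero(s) on the left.
  000000111100101111001111  ->  keep [00000011110010111], discard [1001111], prepend 0000000
= 000000000000011110010111

Answer: 000000000000011110010111 (1943)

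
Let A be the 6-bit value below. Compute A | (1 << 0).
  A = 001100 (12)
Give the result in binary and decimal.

Mask = 1 << 0 = 000001
Bit 0 of A is 0, so OR-ing with the mask flips it to 1.
  001100
| 000001
--------
  001101

Answer: 001101 (13)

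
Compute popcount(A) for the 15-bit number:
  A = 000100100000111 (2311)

000100100000111
1-bits at positions (from bit 0 = LSB): 0, 1, 2, 8, 11
Count = 5

Answer: 5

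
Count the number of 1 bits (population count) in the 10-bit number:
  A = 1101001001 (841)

1101001001
1-bits at positions (from bit 0 = LSB): 0, 3, 6, 8, 9
Count = 5

Answer: 5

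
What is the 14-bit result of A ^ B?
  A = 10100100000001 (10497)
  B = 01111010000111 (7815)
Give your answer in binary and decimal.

Apply ^ to each column (1 where bits differ):
  10100100000001
^ 01111010000111
----------------
  11011110000110

Answer: 11011110000110 (14214)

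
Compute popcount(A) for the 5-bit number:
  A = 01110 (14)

01110
1-bits at positions (from bit 0 = LSB): 1, 2, 3
Count = 3

Answer: 3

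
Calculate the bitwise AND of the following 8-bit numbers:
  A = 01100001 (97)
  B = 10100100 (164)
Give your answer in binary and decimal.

Apply & to each column (1 only where both bits are 1):
  01100001
& 10100100
----------
  00100000

Answer: 00100000 (32)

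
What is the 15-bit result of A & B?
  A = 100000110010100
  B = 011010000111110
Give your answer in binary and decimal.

Apply & to each column (1 only where both bits are 1):
  100000110010100
& 011010000111110
-----------------
  000000000010100

Answer: 000000000010100 (20)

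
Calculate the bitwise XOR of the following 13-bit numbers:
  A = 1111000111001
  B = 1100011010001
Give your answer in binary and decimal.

Apply ^ to each column (1 where bits differ):
  1111000111001
^ 1100011010001
---------------
  0011011101000

Answer: 0011011101000 (1768)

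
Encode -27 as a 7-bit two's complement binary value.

1. Binary of +27:  0011011
2. Invert bits:     1100100
3. Add 1:           1100101

Answer: 1100101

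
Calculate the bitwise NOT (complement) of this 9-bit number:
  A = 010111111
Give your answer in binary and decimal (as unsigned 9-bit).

Flip each bit (0->1, 1->0):
  010111111
  101000000

Answer: 101000000 (320)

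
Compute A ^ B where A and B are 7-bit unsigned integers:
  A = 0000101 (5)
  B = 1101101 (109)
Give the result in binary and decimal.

Apply ^ to each column (1 where bits differ):
  0000101
^ 1101101
---------
  1101000

Answer: 1101000 (104)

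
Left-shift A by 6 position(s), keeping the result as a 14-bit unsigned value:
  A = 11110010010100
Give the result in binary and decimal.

Shift left by 6: drop the top 6 bit(s), append 6 zero(s) on the right.
  11110010010100  ->  discard [111100], keep [10010100], append 000000
= 10010100000000

Answer: 10010100000000 (9472)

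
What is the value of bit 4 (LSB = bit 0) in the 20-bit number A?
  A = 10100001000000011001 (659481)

Bit 4 is the 5th from the right.
  10100001000000011001
                 ^
That bit is 1.

Answer: 1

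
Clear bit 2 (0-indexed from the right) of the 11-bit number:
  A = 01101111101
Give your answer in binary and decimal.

Mask = ~(1 << 2) = 11111111011
Bit 2 of A is 1, so AND-ing with the mask clears it to 0.
  01101111101
& 11111111011
-------------
  01101111001

Answer: 01101111001 (889)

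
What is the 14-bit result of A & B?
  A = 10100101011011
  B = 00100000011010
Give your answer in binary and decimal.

Apply & to each column (1 only where both bits are 1):
  10100101011011
& 00100000011010
----------------
  00100000011010

Answer: 00100000011010 (2074)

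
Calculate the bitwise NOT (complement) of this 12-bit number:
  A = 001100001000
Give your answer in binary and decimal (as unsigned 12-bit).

Flip each bit (0->1, 1->0):
  001100001000
  110011110111

Answer: 110011110111 (3319)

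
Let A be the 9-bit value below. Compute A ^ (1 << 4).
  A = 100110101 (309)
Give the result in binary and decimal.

Mask = 1 << 4 = 000010000
Bit 4 of A is 1; XOR with the mask flips it to 0.
  100110101
^ 000010000
-----------
  100100101

Answer: 100100101 (293)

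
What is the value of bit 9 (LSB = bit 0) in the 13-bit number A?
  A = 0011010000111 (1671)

Bit 9 is the 10th from the right.
  0011010000111
     ^
That bit is 1.

Answer: 1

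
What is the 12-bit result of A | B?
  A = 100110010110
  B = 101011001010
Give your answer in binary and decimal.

Apply | to each column (1 where either bit is 1):
  100110010110
| 101011001010
--------------
  101111011110

Answer: 101111011110 (3038)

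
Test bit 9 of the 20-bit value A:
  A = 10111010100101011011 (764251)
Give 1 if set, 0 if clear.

Bit 9 is the 10th from the right.
  10111010100101011011
            ^
That bit is 0.

Answer: 0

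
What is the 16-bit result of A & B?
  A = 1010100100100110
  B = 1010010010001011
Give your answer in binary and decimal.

Apply & to each column (1 only where both bits are 1):
  1010100100100110
& 1010010010001011
------------------
  1010000000000010

Answer: 1010000000000010 (40962)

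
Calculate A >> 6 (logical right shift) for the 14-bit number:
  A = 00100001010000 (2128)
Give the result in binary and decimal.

Logical shift right by 6: drop the bottom 6 bit(s), prepend 6 zero(s) on the left.
  00100001010000  ->  keep [00100001], discard [010000], prepend 000000
= 00000000100001

Answer: 00000000100001 (33)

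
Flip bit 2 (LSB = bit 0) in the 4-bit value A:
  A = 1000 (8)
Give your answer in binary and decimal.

Mask = 1 << 2 = 0100
Bit 2 of A is 0; XOR with the mask flips it to 1.
  1000
^ 0100
------
  1100

Answer: 1100 (12)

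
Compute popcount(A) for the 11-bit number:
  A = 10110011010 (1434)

10110011010
1-bits at positions (from bit 0 = LSB): 1, 3, 4, 7, 8, 10
Count = 6

Answer: 6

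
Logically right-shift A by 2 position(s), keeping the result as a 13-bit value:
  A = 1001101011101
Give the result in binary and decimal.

Logical shift right by 2: drop the bottom 2 bit(s), prepend 2 zero(s) on the left.
  1001101011101  ->  keep [10011010111], discard [01], prepend 00
= 0010011010111

Answer: 0010011010111 (1239)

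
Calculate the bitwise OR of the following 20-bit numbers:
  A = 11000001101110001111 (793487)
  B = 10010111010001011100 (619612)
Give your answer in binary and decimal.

Apply | to each column (1 where either bit is 1):
  11000001101110001111
| 10010111010001011100
----------------------
  11010111111111011111

Answer: 11010111111111011111 (884703)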